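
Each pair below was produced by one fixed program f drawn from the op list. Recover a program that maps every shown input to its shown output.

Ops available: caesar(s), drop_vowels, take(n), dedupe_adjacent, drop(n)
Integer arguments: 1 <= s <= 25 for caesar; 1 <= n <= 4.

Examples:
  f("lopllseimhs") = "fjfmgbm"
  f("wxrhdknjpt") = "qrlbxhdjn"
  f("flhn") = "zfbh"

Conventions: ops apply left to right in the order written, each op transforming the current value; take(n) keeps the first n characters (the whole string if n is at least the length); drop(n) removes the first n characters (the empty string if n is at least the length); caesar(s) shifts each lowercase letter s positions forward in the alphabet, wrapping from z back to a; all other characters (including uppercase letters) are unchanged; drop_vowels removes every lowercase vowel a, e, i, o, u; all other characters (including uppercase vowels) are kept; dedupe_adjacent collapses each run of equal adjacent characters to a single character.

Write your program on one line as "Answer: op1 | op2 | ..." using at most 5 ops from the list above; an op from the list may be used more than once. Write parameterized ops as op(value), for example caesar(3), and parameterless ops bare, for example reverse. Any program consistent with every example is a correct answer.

drop_vowels | dedupe_adjacent | caesar(20) | drop_vowels

Check, running the answer program on each example:
  "lopllseimhs" -> "lpllsmhs" -> "lplsmhs" -> "fjfmgbm" -> "fjfmgbm"
  "wxrhdknjpt" -> "wxrhdknjpt" -> "wxrhdknjpt" -> "qrlbxehdjn" -> "qrlbxhdjn"
  "flhn" -> "flhn" -> "flhn" -> "zfbh" -> "zfbh"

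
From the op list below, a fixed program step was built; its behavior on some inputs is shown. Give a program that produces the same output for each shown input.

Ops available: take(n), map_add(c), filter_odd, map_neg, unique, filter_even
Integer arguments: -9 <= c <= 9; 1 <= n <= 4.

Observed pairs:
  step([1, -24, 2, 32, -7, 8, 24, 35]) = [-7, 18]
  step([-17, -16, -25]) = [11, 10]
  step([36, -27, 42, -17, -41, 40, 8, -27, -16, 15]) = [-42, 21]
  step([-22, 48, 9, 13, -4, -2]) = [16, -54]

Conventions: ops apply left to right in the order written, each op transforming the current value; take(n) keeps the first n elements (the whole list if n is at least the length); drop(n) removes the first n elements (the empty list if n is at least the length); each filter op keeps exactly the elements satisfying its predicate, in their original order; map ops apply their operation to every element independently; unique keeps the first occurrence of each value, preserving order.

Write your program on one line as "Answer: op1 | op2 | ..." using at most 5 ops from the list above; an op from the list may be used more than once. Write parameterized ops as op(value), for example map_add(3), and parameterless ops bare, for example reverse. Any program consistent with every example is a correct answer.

map_neg | map_add(-7) | map_add(1) | take(2)

Check, running the answer program on each example:
  [1, -24, 2, 32, -7, 8, 24, 35] -> [-1, 24, -2, -32, 7, -8, -24, -35] -> [-8, 17, -9, -39, 0, -15, -31, -42] -> [-7, 18, -8, -38, 1, -14, -30, -41] -> [-7, 18]
  [-17, -16, -25] -> [17, 16, 25] -> [10, 9, 18] -> [11, 10, 19] -> [11, 10]
  [36, -27, 42, -17, -41, 40, 8, -27, -16, 15] -> [-36, 27, -42, 17, 41, -40, -8, 27, 16, -15] -> [-43, 20, -49, 10, 34, -47, -15, 20, 9, -22] -> [-42, 21, -48, 11, 35, -46, -14, 21, 10, -21] -> [-42, 21]
  [-22, 48, 9, 13, -4, -2] -> [22, -48, -9, -13, 4, 2] -> [15, -55, -16, -20, -3, -5] -> [16, -54, -15, -19, -2, -4] -> [16, -54]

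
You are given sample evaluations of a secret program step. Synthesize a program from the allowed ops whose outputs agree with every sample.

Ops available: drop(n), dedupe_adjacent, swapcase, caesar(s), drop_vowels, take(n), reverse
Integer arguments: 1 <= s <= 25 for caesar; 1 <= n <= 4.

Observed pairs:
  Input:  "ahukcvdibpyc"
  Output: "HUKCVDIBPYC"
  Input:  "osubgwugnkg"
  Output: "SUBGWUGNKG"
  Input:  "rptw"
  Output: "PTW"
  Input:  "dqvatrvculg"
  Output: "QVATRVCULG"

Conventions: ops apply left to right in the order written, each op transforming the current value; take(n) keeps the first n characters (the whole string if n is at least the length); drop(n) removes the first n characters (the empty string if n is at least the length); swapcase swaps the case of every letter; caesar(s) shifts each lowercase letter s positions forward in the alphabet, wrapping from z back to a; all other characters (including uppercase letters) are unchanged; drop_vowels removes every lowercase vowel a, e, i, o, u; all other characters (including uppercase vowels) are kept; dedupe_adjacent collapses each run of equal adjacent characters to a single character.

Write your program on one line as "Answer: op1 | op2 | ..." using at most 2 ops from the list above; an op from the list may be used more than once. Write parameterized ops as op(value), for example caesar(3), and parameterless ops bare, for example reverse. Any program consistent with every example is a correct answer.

drop(1) | swapcase

Check, running the answer program on each example:
  "ahukcvdibpyc" -> "hukcvdibpyc" -> "HUKCVDIBPYC"
  "osubgwugnkg" -> "subgwugnkg" -> "SUBGWUGNKG"
  "rptw" -> "ptw" -> "PTW"
  "dqvatrvculg" -> "qvatrvculg" -> "QVATRVCULG"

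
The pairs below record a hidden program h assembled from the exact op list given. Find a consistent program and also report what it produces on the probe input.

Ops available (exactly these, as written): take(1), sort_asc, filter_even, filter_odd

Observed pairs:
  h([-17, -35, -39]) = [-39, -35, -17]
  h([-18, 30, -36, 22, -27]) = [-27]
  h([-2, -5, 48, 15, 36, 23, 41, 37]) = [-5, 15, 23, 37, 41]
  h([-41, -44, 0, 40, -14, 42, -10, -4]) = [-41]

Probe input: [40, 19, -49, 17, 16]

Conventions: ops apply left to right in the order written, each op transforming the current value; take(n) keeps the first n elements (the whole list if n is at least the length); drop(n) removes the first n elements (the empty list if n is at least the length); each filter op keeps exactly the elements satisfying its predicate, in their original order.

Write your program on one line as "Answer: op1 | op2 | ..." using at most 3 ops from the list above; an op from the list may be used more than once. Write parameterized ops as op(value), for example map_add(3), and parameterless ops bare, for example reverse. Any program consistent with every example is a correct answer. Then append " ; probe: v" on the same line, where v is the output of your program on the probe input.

sort_asc | filter_odd ; probe: [-49, 17, 19]

Check, running the answer program on each example:
  [-17, -35, -39] -> [-39, -35, -17] -> [-39, -35, -17]
  [-18, 30, -36, 22, -27] -> [-36, -27, -18, 22, 30] -> [-27]
  [-2, -5, 48, 15, 36, 23, 41, 37] -> [-5, -2, 15, 23, 36, 37, 41, 48] -> [-5, 15, 23, 37, 41]
  [-41, -44, 0, 40, -14, 42, -10, -4] -> [-44, -41, -14, -10, -4, 0, 40, 42] -> [-41]
  probe: [40, 19, -49, 17, 16] -> [-49, 16, 17, 19, 40] -> [-49, 17, 19]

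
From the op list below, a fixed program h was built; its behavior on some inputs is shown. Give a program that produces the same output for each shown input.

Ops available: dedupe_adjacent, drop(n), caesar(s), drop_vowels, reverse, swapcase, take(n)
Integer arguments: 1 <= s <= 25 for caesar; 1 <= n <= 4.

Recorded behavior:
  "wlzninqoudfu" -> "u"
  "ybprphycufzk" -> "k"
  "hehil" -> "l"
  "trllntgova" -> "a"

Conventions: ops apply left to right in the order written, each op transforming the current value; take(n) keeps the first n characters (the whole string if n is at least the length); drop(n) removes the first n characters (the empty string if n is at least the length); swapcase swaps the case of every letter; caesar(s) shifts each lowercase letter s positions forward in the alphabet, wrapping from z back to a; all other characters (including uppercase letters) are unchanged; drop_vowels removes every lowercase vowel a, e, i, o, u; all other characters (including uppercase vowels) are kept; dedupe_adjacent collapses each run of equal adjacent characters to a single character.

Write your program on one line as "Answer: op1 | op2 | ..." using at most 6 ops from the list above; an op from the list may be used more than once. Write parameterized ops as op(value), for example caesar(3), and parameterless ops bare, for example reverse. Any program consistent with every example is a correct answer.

dedupe_adjacent | swapcase | reverse | swapcase | take(1)

Check, running the answer program on each example:
  "wlzninqoudfu" -> "wlzninqoudfu" -> "WLZNINQOUDFU" -> "UFDUOQNINZLW" -> "ufduoqninzlw" -> "u"
  "ybprphycufzk" -> "ybprphycufzk" -> "YBPRPHYCUFZK" -> "KZFUCYHPRPBY" -> "kzfucyhprpby" -> "k"
  "hehil" -> "hehil" -> "HEHIL" -> "LIHEH" -> "liheh" -> "l"
  "trllntgova" -> "trlntgova" -> "TRLNTGOVA" -> "AVOGTNLRT" -> "avogtnlrt" -> "a"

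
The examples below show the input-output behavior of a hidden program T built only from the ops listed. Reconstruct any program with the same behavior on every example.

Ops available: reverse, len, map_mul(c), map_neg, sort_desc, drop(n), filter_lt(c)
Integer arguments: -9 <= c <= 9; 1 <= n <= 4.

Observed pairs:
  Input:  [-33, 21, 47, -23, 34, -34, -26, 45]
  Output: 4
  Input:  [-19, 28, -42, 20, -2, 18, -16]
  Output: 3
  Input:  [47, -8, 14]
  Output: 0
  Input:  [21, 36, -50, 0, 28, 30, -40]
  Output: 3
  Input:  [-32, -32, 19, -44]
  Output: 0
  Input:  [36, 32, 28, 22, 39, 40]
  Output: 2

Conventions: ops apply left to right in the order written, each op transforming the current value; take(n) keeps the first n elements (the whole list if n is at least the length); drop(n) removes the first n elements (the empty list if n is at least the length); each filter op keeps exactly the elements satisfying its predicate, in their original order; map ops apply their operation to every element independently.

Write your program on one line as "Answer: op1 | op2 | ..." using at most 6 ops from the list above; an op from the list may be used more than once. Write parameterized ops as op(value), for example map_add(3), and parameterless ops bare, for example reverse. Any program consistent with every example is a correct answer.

drop(1) | sort_desc | reverse | drop(3) | len

Check, running the answer program on each example:
  [-33, 21, 47, -23, 34, -34, -26, 45] -> [21, 47, -23, 34, -34, -26, 45] -> [47, 45, 34, 21, -23, -26, -34] -> [-34, -26, -23, 21, 34, 45, 47] -> [21, 34, 45, 47] -> 4
  [-19, 28, -42, 20, -2, 18, -16] -> [28, -42, 20, -2, 18, -16] -> [28, 20, 18, -2, -16, -42] -> [-42, -16, -2, 18, 20, 28] -> [18, 20, 28] -> 3
  [47, -8, 14] -> [-8, 14] -> [14, -8] -> [-8, 14] -> [] -> 0
  [21, 36, -50, 0, 28, 30, -40] -> [36, -50, 0, 28, 30, -40] -> [36, 30, 28, 0, -40, -50] -> [-50, -40, 0, 28, 30, 36] -> [28, 30, 36] -> 3
  [-32, -32, 19, -44] -> [-32, 19, -44] -> [19, -32, -44] -> [-44, -32, 19] -> [] -> 0
  [36, 32, 28, 22, 39, 40] -> [32, 28, 22, 39, 40] -> [40, 39, 32, 28, 22] -> [22, 28, 32, 39, 40] -> [39, 40] -> 2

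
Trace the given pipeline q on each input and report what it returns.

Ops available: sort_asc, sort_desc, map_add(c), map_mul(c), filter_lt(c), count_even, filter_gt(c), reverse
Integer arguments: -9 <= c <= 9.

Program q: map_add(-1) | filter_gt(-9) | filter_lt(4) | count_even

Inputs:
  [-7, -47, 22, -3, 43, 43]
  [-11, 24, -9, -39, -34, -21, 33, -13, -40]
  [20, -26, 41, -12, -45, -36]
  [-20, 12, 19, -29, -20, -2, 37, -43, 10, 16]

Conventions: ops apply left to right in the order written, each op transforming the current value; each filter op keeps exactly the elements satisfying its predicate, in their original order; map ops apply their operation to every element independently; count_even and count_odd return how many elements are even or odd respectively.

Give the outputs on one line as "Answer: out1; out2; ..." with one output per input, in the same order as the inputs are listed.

Execution, op by op:
  [-7, -47, 22, -3, 43, 43] -> [-8, -48, 21, -4, 42, 42] -> [-8, 21, -4, 42, 42] -> [-8, -4] -> 2
  [-11, 24, -9, -39, -34, -21, 33, -13, -40] -> [-12, 23, -10, -40, -35, -22, 32, -14, -41] -> [23, 32] -> [] -> 0
  [20, -26, 41, -12, -45, -36] -> [19, -27, 40, -13, -46, -37] -> [19, 40] -> [] -> 0
  [-20, 12, 19, -29, -20, -2, 37, -43, 10, 16] -> [-21, 11, 18, -30, -21, -3, 36, -44, 9, 15] -> [11, 18, -3, 36, 9, 15] -> [-3] -> 0

2; 0; 0; 0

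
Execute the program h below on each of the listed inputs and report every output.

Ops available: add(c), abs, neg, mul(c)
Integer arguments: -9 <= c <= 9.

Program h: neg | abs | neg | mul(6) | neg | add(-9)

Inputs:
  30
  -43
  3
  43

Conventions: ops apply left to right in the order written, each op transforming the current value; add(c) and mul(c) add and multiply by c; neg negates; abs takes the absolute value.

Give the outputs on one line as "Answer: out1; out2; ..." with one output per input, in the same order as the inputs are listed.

Execution, op by op:
  30 -> -30 -> 30 -> -30 -> -180 -> 180 -> 171
  -43 -> 43 -> 43 -> -43 -> -258 -> 258 -> 249
  3 -> -3 -> 3 -> -3 -> -18 -> 18 -> 9
  43 -> -43 -> 43 -> -43 -> -258 -> 258 -> 249

171; 249; 9; 249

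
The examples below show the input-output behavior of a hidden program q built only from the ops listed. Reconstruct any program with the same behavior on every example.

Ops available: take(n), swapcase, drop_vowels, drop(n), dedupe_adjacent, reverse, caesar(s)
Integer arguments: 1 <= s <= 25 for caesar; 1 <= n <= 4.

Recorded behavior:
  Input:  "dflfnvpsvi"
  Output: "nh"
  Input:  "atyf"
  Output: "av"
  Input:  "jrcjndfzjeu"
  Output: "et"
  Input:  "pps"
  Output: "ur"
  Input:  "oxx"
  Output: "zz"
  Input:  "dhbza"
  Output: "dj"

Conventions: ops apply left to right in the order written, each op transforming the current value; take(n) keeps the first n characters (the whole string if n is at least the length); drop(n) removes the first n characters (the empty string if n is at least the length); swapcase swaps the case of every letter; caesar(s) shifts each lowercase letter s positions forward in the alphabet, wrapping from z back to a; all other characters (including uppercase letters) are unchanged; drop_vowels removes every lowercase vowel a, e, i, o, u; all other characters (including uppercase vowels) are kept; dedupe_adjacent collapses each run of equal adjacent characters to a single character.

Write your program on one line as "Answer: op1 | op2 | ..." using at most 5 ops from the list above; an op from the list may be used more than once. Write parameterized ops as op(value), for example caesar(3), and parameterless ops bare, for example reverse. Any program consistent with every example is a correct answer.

take(4) | take(3) | drop(1) | reverse | caesar(2)

Check, running the answer program on each example:
  "dflfnvpsvi" -> "dflf" -> "dfl" -> "fl" -> "lf" -> "nh"
  "atyf" -> "atyf" -> "aty" -> "ty" -> "yt" -> "av"
  "jrcjndfzjeu" -> "jrcj" -> "jrc" -> "rc" -> "cr" -> "et"
  "pps" -> "pps" -> "pps" -> "ps" -> "sp" -> "ur"
  "oxx" -> "oxx" -> "oxx" -> "xx" -> "xx" -> "zz"
  "dhbza" -> "dhbz" -> "dhb" -> "hb" -> "bh" -> "dj"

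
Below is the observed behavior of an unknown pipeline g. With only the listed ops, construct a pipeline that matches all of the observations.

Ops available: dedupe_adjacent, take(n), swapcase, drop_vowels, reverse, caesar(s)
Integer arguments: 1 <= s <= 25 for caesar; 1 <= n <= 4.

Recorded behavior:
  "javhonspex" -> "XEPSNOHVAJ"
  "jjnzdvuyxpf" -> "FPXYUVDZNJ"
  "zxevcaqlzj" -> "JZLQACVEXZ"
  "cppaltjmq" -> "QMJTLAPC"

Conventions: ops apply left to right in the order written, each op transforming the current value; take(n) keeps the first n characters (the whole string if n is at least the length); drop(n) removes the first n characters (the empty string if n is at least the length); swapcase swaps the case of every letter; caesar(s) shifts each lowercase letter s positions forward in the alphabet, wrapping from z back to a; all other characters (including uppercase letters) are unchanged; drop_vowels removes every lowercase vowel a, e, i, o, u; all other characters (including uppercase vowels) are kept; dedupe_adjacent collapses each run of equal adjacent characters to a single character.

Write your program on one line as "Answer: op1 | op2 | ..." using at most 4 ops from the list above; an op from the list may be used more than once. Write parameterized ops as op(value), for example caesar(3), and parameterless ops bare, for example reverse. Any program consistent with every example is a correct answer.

swapcase | dedupe_adjacent | reverse

Check, running the answer program on each example:
  "javhonspex" -> "JAVHONSPEX" -> "JAVHONSPEX" -> "XEPSNOHVAJ"
  "jjnzdvuyxpf" -> "JJNZDVUYXPF" -> "JNZDVUYXPF" -> "FPXYUVDZNJ"
  "zxevcaqlzj" -> "ZXEVCAQLZJ" -> "ZXEVCAQLZJ" -> "JZLQACVEXZ"
  "cppaltjmq" -> "CPPALTJMQ" -> "CPALTJMQ" -> "QMJTLAPC"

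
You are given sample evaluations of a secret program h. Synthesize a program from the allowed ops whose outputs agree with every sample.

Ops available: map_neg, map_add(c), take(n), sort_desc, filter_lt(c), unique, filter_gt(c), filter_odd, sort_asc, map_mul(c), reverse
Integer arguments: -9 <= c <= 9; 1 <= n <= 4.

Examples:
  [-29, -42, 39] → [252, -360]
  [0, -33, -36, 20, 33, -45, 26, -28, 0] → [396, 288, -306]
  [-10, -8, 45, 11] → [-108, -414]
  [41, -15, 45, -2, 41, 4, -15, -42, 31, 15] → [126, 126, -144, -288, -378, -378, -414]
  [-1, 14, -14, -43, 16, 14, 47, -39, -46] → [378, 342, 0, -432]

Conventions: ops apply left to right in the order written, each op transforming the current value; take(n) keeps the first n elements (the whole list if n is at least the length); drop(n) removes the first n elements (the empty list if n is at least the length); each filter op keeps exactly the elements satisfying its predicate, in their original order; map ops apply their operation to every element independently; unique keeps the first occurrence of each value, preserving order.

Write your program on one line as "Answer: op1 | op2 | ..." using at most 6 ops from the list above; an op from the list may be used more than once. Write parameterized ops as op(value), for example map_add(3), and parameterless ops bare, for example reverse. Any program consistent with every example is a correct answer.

map_mul(-1) | filter_odd | sort_asc | map_add(-1) | sort_desc | map_mul(9)

Check, running the answer program on each example:
  [-29, -42, 39] -> [29, 42, -39] -> [29, -39] -> [-39, 29] -> [-40, 28] -> [28, -40] -> [252, -360]
  [0, -33, -36, 20, 33, -45, 26, -28, 0] -> [0, 33, 36, -20, -33, 45, -26, 28, 0] -> [33, -33, 45] -> [-33, 33, 45] -> [-34, 32, 44] -> [44, 32, -34] -> [396, 288, -306]
  [-10, -8, 45, 11] -> [10, 8, -45, -11] -> [-45, -11] -> [-45, -11] -> [-46, -12] -> [-12, -46] -> [-108, -414]
  [41, -15, 45, -2, 41, 4, -15, -42, 31, 15] -> [-41, 15, -45, 2, -41, -4, 15, 42, -31, -15] -> [-41, 15, -45, -41, 15, -31, -15] -> [-45, -41, -41, -31, -15, 15, 15] -> [-46, -42, -42, -32, -16, 14, 14] -> [14, 14, -16, -32, -42, -42, -46] -> [126, 126, -144, -288, -378, -378, -414]
  [-1, 14, -14, -43, 16, 14, 47, -39, -46] -> [1, -14, 14, 43, -16, -14, -47, 39, 46] -> [1, 43, -47, 39] -> [-47, 1, 39, 43] -> [-48, 0, 38, 42] -> [42, 38, 0, -48] -> [378, 342, 0, -432]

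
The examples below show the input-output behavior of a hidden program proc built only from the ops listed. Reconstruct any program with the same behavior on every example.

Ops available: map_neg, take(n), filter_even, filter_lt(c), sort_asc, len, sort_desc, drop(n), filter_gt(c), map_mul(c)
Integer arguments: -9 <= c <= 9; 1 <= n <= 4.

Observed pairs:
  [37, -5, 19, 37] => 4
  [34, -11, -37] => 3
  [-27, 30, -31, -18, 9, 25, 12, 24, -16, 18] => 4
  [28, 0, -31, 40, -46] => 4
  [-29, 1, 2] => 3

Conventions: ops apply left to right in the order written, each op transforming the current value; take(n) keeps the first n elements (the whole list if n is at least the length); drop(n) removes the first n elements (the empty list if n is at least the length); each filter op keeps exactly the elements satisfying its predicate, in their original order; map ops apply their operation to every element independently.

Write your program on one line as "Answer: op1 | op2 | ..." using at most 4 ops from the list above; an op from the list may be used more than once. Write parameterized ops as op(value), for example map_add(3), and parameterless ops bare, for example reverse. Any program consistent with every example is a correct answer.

map_mul(2) | take(4) | map_mul(-4) | len

Check, running the answer program on each example:
  [37, -5, 19, 37] -> [74, -10, 38, 74] -> [74, -10, 38, 74] -> [-296, 40, -152, -296] -> 4
  [34, -11, -37] -> [68, -22, -74] -> [68, -22, -74] -> [-272, 88, 296] -> 3
  [-27, 30, -31, -18, 9, 25, 12, 24, -16, 18] -> [-54, 60, -62, -36, 18, 50, 24, 48, -32, 36] -> [-54, 60, -62, -36] -> [216, -240, 248, 144] -> 4
  [28, 0, -31, 40, -46] -> [56, 0, -62, 80, -92] -> [56, 0, -62, 80] -> [-224, 0, 248, -320] -> 4
  [-29, 1, 2] -> [-58, 2, 4] -> [-58, 2, 4] -> [232, -8, -16] -> 3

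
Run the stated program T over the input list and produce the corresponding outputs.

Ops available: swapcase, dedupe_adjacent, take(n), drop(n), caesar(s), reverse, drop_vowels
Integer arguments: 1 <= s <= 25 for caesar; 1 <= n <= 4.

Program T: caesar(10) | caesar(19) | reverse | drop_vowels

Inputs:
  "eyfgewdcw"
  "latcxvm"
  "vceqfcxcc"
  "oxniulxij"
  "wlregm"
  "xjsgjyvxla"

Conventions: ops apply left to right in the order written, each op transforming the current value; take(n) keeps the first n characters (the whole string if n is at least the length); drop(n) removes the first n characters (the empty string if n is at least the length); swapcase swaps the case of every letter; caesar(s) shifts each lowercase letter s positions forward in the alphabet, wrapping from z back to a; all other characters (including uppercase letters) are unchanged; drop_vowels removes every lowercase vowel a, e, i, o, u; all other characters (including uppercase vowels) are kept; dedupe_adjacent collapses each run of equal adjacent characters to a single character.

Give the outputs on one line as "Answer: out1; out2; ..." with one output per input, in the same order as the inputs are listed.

"zfgzhjbh"; "pyfwd"; "fffthfy"; "mlxlqr"; "pjhz"; "dybmjvm"

Execution, op by op:
  "eyfgewdcw" -> "oipqognmg" -> "hbijhzgfz" -> "zfgzhjibh" -> "zfgzhjbh"
  "latcxvm" -> "vkdmhfw" -> "odwfayp" -> "pyafwdo" -> "pyfwd"
  "vceqfcxcc" -> "fmoapmhmm" -> "yfhtifaff" -> "ffafithfy" -> "fffthfy"
  "oxniulxij" -> "yhxsevhst" -> "raqlxoalm" -> "mlaoxlqar" -> "mlxlqr"
  "wlregm" -> "gvboqw" -> "zouhjp" -> "pjhuoz" -> "pjhz"
  "xjsgjyvxla" -> "htcqtifhvk" -> "amvjmbyaod" -> "doaybmjvma" -> "dybmjvm"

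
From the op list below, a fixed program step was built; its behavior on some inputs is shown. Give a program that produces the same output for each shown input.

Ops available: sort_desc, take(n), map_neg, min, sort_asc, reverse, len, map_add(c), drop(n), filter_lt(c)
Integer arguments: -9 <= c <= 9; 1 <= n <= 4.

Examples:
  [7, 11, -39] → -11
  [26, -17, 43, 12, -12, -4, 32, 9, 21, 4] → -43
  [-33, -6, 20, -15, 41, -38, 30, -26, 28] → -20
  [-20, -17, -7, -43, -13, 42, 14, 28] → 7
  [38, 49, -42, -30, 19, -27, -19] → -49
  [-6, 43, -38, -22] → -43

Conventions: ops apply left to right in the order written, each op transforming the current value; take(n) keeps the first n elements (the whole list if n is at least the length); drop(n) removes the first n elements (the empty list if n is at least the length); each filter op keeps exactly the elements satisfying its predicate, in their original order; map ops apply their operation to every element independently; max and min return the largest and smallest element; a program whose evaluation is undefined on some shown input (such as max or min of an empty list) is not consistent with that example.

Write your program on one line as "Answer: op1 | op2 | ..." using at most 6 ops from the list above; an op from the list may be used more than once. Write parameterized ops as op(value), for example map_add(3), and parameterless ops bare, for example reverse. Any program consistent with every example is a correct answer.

take(4) | map_neg | sort_desc | drop(2) | min

Check, running the answer program on each example:
  [7, 11, -39] -> [7, 11, -39] -> [-7, -11, 39] -> [39, -7, -11] -> [-11] -> -11
  [26, -17, 43, 12, -12, -4, 32, 9, 21, 4] -> [26, -17, 43, 12] -> [-26, 17, -43, -12] -> [17, -12, -26, -43] -> [-26, -43] -> -43
  [-33, -6, 20, -15, 41, -38, 30, -26, 28] -> [-33, -6, 20, -15] -> [33, 6, -20, 15] -> [33, 15, 6, -20] -> [6, -20] -> -20
  [-20, -17, -7, -43, -13, 42, 14, 28] -> [-20, -17, -7, -43] -> [20, 17, 7, 43] -> [43, 20, 17, 7] -> [17, 7] -> 7
  [38, 49, -42, -30, 19, -27, -19] -> [38, 49, -42, -30] -> [-38, -49, 42, 30] -> [42, 30, -38, -49] -> [-38, -49] -> -49
  [-6, 43, -38, -22] -> [-6, 43, -38, -22] -> [6, -43, 38, 22] -> [38, 22, 6, -43] -> [6, -43] -> -43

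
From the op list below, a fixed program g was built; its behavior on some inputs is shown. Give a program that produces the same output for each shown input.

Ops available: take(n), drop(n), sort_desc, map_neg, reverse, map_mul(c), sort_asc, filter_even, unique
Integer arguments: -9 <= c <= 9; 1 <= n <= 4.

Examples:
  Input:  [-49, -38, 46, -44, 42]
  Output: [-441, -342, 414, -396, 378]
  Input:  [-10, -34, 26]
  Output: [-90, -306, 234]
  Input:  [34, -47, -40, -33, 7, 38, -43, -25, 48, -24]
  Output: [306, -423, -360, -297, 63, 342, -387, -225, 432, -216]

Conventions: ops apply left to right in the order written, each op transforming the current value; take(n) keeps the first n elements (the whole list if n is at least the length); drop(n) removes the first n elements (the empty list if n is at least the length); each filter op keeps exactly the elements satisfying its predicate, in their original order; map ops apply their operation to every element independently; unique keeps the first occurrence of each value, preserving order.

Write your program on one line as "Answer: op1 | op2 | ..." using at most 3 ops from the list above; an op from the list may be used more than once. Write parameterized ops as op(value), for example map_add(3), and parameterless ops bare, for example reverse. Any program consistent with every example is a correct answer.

map_neg | map_mul(9) | map_neg

Check, running the answer program on each example:
  [-49, -38, 46, -44, 42] -> [49, 38, -46, 44, -42] -> [441, 342, -414, 396, -378] -> [-441, -342, 414, -396, 378]
  [-10, -34, 26] -> [10, 34, -26] -> [90, 306, -234] -> [-90, -306, 234]
  [34, -47, -40, -33, 7, 38, -43, -25, 48, -24] -> [-34, 47, 40, 33, -7, -38, 43, 25, -48, 24] -> [-306, 423, 360, 297, -63, -342, 387, 225, -432, 216] -> [306, -423, -360, -297, 63, 342, -387, -225, 432, -216]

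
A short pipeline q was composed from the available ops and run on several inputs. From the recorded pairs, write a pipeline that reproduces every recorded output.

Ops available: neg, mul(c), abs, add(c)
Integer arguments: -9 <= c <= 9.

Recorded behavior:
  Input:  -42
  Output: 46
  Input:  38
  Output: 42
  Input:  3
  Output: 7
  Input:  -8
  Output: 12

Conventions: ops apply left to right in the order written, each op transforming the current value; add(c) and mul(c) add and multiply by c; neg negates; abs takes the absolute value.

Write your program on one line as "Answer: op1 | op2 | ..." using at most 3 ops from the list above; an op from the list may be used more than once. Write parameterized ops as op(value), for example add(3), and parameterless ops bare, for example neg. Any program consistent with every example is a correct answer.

abs | add(4)

Check, running the answer program on each example:
  -42 -> 42 -> 46
  38 -> 38 -> 42
  3 -> 3 -> 7
  -8 -> 8 -> 12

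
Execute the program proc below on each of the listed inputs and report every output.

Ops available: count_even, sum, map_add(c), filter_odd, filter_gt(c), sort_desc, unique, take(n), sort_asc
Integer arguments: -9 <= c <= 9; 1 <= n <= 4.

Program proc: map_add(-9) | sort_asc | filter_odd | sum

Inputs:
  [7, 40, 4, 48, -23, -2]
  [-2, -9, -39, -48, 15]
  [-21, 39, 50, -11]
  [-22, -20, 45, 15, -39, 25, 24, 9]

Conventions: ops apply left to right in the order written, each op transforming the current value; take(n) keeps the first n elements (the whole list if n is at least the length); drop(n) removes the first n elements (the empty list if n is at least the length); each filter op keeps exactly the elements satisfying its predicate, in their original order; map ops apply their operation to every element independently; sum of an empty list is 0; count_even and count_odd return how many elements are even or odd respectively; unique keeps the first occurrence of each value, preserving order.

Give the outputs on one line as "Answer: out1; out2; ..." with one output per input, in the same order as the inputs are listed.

54; -68; 41; -45

Execution, op by op:
  [7, 40, 4, 48, -23, -2] -> [-2, 31, -5, 39, -32, -11] -> [-32, -11, -5, -2, 31, 39] -> [-11, -5, 31, 39] -> 54
  [-2, -9, -39, -48, 15] -> [-11, -18, -48, -57, 6] -> [-57, -48, -18, -11, 6] -> [-57, -11] -> -68
  [-21, 39, 50, -11] -> [-30, 30, 41, -20] -> [-30, -20, 30, 41] -> [41] -> 41
  [-22, -20, 45, 15, -39, 25, 24, 9] -> [-31, -29, 36, 6, -48, 16, 15, 0] -> [-48, -31, -29, 0, 6, 15, 16, 36] -> [-31, -29, 15] -> -45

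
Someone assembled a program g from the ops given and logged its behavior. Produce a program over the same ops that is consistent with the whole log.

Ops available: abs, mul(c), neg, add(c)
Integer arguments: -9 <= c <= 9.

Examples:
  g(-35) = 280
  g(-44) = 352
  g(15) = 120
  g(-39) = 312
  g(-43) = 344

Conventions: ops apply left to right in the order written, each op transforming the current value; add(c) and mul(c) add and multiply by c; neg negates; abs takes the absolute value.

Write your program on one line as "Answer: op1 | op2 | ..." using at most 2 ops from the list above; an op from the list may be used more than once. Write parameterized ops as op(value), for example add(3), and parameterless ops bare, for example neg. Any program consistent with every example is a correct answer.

mul(-8) | abs

Check, running the answer program on each example:
  -35 -> 280 -> 280
  -44 -> 352 -> 352
  15 -> -120 -> 120
  -39 -> 312 -> 312
  -43 -> 344 -> 344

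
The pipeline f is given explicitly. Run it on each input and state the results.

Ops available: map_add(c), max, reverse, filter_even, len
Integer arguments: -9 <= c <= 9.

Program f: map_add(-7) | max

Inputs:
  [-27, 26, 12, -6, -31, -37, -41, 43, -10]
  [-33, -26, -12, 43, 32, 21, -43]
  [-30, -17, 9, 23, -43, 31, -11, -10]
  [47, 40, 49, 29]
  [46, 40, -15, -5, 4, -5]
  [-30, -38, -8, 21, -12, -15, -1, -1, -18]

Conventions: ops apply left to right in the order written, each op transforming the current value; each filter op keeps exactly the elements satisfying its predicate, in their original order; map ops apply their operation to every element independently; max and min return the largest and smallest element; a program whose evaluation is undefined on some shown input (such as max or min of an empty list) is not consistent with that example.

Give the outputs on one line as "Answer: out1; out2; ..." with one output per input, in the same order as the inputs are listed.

Execution, op by op:
  [-27, 26, 12, -6, -31, -37, -41, 43, -10] -> [-34, 19, 5, -13, -38, -44, -48, 36, -17] -> 36
  [-33, -26, -12, 43, 32, 21, -43] -> [-40, -33, -19, 36, 25, 14, -50] -> 36
  [-30, -17, 9, 23, -43, 31, -11, -10] -> [-37, -24, 2, 16, -50, 24, -18, -17] -> 24
  [47, 40, 49, 29] -> [40, 33, 42, 22] -> 42
  [46, 40, -15, -5, 4, -5] -> [39, 33, -22, -12, -3, -12] -> 39
  [-30, -38, -8, 21, -12, -15, -1, -1, -18] -> [-37, -45, -15, 14, -19, -22, -8, -8, -25] -> 14

36; 36; 24; 42; 39; 14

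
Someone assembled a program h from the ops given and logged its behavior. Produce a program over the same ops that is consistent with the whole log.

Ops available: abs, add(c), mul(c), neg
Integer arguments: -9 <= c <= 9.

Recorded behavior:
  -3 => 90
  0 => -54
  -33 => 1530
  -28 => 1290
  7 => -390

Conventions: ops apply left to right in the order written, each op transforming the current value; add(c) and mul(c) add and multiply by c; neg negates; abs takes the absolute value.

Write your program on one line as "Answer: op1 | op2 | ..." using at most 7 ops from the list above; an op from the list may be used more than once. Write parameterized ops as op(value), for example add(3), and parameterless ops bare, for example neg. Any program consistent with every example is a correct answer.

neg | mul(8) | add(-9) | mul(3) | mul(-2) | neg

Check, running the answer program on each example:
  -3 -> 3 -> 24 -> 15 -> 45 -> -90 -> 90
  0 -> 0 -> 0 -> -9 -> -27 -> 54 -> -54
  -33 -> 33 -> 264 -> 255 -> 765 -> -1530 -> 1530
  -28 -> 28 -> 224 -> 215 -> 645 -> -1290 -> 1290
  7 -> -7 -> -56 -> -65 -> -195 -> 390 -> -390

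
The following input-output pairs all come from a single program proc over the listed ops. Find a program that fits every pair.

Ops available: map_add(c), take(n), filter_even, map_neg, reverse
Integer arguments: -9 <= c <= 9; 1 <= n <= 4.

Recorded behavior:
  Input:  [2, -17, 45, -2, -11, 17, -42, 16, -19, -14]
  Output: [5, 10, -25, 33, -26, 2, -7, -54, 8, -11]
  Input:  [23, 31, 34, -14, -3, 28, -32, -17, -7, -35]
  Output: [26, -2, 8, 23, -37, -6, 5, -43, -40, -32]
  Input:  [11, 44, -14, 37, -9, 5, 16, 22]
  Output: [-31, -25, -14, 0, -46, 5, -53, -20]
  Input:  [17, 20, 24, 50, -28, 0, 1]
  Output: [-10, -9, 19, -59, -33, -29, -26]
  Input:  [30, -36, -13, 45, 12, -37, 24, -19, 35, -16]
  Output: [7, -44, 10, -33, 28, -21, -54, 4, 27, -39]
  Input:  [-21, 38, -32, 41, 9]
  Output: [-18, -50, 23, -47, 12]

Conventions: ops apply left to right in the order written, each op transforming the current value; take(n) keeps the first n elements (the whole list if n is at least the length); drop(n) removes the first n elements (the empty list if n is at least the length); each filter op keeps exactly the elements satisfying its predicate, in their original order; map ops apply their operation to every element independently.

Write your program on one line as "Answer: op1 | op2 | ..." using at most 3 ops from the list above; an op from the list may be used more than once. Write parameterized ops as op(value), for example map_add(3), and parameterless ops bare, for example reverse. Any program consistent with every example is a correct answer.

map_add(9) | reverse | map_neg

Check, running the answer program on each example:
  [2, -17, 45, -2, -11, 17, -42, 16, -19, -14] -> [11, -8, 54, 7, -2, 26, -33, 25, -10, -5] -> [-5, -10, 25, -33, 26, -2, 7, 54, -8, 11] -> [5, 10, -25, 33, -26, 2, -7, -54, 8, -11]
  [23, 31, 34, -14, -3, 28, -32, -17, -7, -35] -> [32, 40, 43, -5, 6, 37, -23, -8, 2, -26] -> [-26, 2, -8, -23, 37, 6, -5, 43, 40, 32] -> [26, -2, 8, 23, -37, -6, 5, -43, -40, -32]
  [11, 44, -14, 37, -9, 5, 16, 22] -> [20, 53, -5, 46, 0, 14, 25, 31] -> [31, 25, 14, 0, 46, -5, 53, 20] -> [-31, -25, -14, 0, -46, 5, -53, -20]
  [17, 20, 24, 50, -28, 0, 1] -> [26, 29, 33, 59, -19, 9, 10] -> [10, 9, -19, 59, 33, 29, 26] -> [-10, -9, 19, -59, -33, -29, -26]
  [30, -36, -13, 45, 12, -37, 24, -19, 35, -16] -> [39, -27, -4, 54, 21, -28, 33, -10, 44, -7] -> [-7, 44, -10, 33, -28, 21, 54, -4, -27, 39] -> [7, -44, 10, -33, 28, -21, -54, 4, 27, -39]
  [-21, 38, -32, 41, 9] -> [-12, 47, -23, 50, 18] -> [18, 50, -23, 47, -12] -> [-18, -50, 23, -47, 12]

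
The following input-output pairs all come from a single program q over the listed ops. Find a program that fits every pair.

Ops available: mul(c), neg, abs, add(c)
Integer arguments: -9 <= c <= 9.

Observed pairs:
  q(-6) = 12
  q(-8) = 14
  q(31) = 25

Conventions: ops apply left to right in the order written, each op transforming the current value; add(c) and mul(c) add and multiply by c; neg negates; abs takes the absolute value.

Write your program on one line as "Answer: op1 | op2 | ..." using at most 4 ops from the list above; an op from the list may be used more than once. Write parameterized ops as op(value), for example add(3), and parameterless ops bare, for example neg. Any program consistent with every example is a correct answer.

neg | add(6) | abs

Check, running the answer program on each example:
  -6 -> 6 -> 12 -> 12
  -8 -> 8 -> 14 -> 14
  31 -> -31 -> -25 -> 25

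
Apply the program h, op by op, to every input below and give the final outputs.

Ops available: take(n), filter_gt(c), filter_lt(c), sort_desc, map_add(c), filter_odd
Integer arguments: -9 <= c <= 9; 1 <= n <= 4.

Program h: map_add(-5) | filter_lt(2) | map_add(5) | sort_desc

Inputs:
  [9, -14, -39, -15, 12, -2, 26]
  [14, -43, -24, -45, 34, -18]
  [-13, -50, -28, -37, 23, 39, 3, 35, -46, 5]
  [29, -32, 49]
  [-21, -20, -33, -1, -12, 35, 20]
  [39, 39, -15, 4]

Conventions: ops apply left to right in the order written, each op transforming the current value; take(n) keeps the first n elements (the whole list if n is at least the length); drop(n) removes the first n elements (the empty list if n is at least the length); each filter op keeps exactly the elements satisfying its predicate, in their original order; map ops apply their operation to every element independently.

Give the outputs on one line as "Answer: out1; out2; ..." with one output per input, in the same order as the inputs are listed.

[-2, -14, -15, -39]; [-18, -24, -43, -45]; [5, 3, -13, -28, -37, -46, -50]; [-32]; [-1, -12, -20, -21, -33]; [4, -15]

Execution, op by op:
  [9, -14, -39, -15, 12, -2, 26] -> [4, -19, -44, -20, 7, -7, 21] -> [-19, -44, -20, -7] -> [-14, -39, -15, -2] -> [-2, -14, -15, -39]
  [14, -43, -24, -45, 34, -18] -> [9, -48, -29, -50, 29, -23] -> [-48, -29, -50, -23] -> [-43, -24, -45, -18] -> [-18, -24, -43, -45]
  [-13, -50, -28, -37, 23, 39, 3, 35, -46, 5] -> [-18, -55, -33, -42, 18, 34, -2, 30, -51, 0] -> [-18, -55, -33, -42, -2, -51, 0] -> [-13, -50, -28, -37, 3, -46, 5] -> [5, 3, -13, -28, -37, -46, -50]
  [29, -32, 49] -> [24, -37, 44] -> [-37] -> [-32] -> [-32]
  [-21, -20, -33, -1, -12, 35, 20] -> [-26, -25, -38, -6, -17, 30, 15] -> [-26, -25, -38, -6, -17] -> [-21, -20, -33, -1, -12] -> [-1, -12, -20, -21, -33]
  [39, 39, -15, 4] -> [34, 34, -20, -1] -> [-20, -1] -> [-15, 4] -> [4, -15]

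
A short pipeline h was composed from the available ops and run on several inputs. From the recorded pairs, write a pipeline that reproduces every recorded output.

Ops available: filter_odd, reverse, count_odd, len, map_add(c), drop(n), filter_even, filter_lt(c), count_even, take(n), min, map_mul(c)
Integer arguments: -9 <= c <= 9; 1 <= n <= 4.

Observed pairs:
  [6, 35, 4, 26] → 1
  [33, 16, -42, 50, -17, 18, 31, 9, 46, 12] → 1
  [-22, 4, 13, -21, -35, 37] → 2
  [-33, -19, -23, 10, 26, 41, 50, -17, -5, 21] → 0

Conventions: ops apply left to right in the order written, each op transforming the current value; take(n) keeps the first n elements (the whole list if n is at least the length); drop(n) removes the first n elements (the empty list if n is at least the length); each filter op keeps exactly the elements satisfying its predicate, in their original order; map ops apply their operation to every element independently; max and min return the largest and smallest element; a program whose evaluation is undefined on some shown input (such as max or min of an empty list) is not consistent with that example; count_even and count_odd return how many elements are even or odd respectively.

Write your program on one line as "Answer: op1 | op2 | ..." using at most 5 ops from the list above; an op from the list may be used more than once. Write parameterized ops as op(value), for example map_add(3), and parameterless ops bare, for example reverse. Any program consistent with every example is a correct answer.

map_add(-2) | take(2) | map_add(3) | filter_odd | count_odd

Check, running the answer program on each example:
  [6, 35, 4, 26] -> [4, 33, 2, 24] -> [4, 33] -> [7, 36] -> [7] -> 1
  [33, 16, -42, 50, -17, 18, 31, 9, 46, 12] -> [31, 14, -44, 48, -19, 16, 29, 7, 44, 10] -> [31, 14] -> [34, 17] -> [17] -> 1
  [-22, 4, 13, -21, -35, 37] -> [-24, 2, 11, -23, -37, 35] -> [-24, 2] -> [-21, 5] -> [-21, 5] -> 2
  [-33, -19, -23, 10, 26, 41, 50, -17, -5, 21] -> [-35, -21, -25, 8, 24, 39, 48, -19, -7, 19] -> [-35, -21] -> [-32, -18] -> [] -> 0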